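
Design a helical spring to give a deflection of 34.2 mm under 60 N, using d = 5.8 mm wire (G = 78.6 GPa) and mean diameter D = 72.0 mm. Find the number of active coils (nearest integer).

Required rate k = F/δ = 60/34.2 = 1.7544 N/mm
N_a = Gd⁴/(8D³k) = (78.6×10³ × 5.8⁴)/(8 × 72.0³ × 1.7544)
    = 8.89477e+07 / 5.23857e+06 = 16.98 → 17 coils

17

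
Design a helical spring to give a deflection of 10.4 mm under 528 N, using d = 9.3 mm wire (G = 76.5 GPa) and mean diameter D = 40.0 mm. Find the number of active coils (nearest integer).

22

Required rate k = F/δ = 528/10.4 = 50.769 N/mm
N_a = Gd⁴/(8D³k) = (76.5×10³ × 9.3⁴)/(8 × 40.0³ × 50.769)
    = 5.7226e+08 / 2.59938e+07 = 22.02 → 22 coils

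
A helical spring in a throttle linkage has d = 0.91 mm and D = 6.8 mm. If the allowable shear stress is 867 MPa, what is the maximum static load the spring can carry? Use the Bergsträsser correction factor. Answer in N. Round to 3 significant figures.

31.8 N

C = D/d = 6.8/0.91 = 7.4725
K_B = (4C+2)/(4C−3) = 31.890/26.890 = 1.1859
τ_max = K·8FD/(πd³) → F_max = τ_allow·πd³/(8DK)
F_max = 867·π·0.91³/(8·6.8·1.1859) = 2052.5/64.515 = 31.815 N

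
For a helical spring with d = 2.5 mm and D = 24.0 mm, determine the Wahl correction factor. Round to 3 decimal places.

C = D/d = 24.0/2.5 = 9.6000
K_W = (4C−1)/(4C−4) + 0.615/C = 37.400/34.400 + 0.0641 = 1.1513

1.151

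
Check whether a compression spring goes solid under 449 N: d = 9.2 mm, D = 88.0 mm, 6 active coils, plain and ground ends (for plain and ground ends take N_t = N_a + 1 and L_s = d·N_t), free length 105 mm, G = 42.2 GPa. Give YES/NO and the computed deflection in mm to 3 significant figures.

YES, δ = 48.6 mm

k = Gd⁴/(8D³N_a) = (42.2×10³)(9.2⁴)/(8·88.0³·6) = 9.2422 N/mm
N_t = 7; L_s = 9.2·7 = 64.4 mm; δ_solid = L₀ − L_s = 105 − 64.4 = 40.6 mm
δ = F/k = 449/9.2422 = 48.582 mm
δ ≥ δ_solid → spring goes solid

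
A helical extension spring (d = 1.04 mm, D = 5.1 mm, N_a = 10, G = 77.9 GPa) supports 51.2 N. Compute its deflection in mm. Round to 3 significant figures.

5.96 mm

k = Gd⁴/(8D³N_a) = (77.9×10³)(1.04⁴)/(8·5.1³·10) = 8.5876 N/mm
δ = F/k = 51.2 / 8.5876 = 5.9621 mm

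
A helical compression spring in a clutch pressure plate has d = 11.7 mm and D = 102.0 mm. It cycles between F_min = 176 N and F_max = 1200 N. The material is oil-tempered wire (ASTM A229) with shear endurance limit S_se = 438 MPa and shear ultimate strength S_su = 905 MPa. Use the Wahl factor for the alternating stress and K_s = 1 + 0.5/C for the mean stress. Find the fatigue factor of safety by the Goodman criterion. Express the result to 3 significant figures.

C = D/d = 102.0/11.7 = 8.7179; K_W = (4C−1)/(4C−4)+0.615/C = 1.1677; K_s = 1+0.5/C = 1.0574
F_a = (F_max−F_min)/2 = 512 N; F_m = (F_max+F_min)/2 = 688 N
τ_a = K_W·8F_aD/(πd³) = 1.1677 × 83.033 = 96.96 MPa
τ_m = K_s·8F_mD/(πd³) = 1.0574 × 111.58 = 117.98 MPa
Goodman: 1/n_f = τ_a/S_se + τ_m/S_su = 96.96/438 + 117.98/905 = 0.22137 + 0.13036 = 0.35173
n_f = 1/0.35173 = 2.843

2.84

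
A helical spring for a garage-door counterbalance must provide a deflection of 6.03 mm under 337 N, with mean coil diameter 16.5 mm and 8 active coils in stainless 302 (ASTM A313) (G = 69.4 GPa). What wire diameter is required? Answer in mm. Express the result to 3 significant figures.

Required rate k = F/δ = 337/6.03 = 55.887 N/mm
d = (8D³N_a·k / G)^(1/4) = (8·16.5³·8·55.887 / (69.4×10³))^0.25
  = (231.52)^0.25 = 3.9007 mm

3.90 mm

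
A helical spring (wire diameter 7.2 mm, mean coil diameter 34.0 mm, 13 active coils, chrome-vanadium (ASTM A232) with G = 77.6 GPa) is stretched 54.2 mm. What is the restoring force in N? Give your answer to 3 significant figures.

2770 N

k = Gd⁴/(8D³N_a) = (77.6×10³)(7.2⁴)/(8·34.0³·13) = 51.018 N/mm
F = k·δ = 51.018 × 54.2 = 2765.2 N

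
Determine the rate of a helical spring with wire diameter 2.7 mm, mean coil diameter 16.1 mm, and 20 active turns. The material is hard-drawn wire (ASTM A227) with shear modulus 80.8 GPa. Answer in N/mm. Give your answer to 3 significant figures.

k = Gd⁴/(8D³N_a) = (80.8×10³ × 2.7⁴) / (8 × 16.1³ × 20)
  = 4.29404e+06 / 667725 = 6.4309 N/mm

6.43 N/mm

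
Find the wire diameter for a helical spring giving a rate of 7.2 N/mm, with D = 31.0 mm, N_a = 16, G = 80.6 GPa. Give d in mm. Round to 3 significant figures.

4.30 mm

d = (8D³N_a·k / G)^(1/4) = (8·31.0³·16·7.2 / (80.6×10³))^0.25
  = (340.64)^0.25 = 4.2961 mm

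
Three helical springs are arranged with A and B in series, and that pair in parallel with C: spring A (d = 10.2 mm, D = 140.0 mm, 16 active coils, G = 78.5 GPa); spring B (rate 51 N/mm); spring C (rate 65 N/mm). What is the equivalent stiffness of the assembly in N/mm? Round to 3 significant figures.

67.3 N/mm

k_A = Gd⁴/(8D³N_a) = (78.5×10³)(10.2⁴)/(8·140.0³·16) = 2.4192 N/mm
Springs A,B series: k_AB = 1/(1/2.4192+1/51) = 2.3097 N/mm; parallel with C: k_eq = 2.3097+65 = 67.31 N/mm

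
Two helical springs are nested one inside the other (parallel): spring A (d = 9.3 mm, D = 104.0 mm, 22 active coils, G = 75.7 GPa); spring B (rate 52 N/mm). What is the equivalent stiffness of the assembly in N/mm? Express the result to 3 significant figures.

54.9 N/mm

k_A = Gd⁴/(8D³N_a) = (75.7×10³)(9.3⁴)/(8·104.0³·22) = 2.8603 N/mm
Parallel: k_eq = 2.8603 + 52 = 54.86 N/mm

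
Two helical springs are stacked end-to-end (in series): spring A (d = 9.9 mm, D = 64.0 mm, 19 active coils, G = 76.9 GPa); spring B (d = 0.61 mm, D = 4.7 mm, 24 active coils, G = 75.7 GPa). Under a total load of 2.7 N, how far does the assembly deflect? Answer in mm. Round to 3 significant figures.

k_A = Gd⁴/(8D³N_a) = (76.9×10³)(9.9⁴)/(8·64.0³·19) = 18.539 N/mm
k_B = Gd⁴/(8D³N_a) = (75.7×10³)(0.61⁴)/(8·4.7³·24) = 0.5258 N/mm
Series: 1/k_eq = 1/18.539 + 1/0.5258 = 1.9558; k_eq = 0.5113 N/mm
δ = F/k_eq = 2.7/0.5113 = 5.2807 mm

5.28 mm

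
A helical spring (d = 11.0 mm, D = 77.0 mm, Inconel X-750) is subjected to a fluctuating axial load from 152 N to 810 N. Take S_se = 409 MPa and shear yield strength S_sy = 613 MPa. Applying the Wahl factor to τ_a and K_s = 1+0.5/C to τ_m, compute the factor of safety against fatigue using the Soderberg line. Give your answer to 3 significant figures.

3.74

C = D/d = 77.0/11.0 = 7.0000; K_W = (4C−1)/(4C−4)+0.615/C = 1.2129; K_s = 1+0.5/C = 1.0714
F_a = (F_max−F_min)/2 = 329 N; F_m = (F_max+F_min)/2 = 481 N
τ_a = K_W·8F_aD/(πd³) = 1.2129 × 48.467 = 58.784 MPa
τ_m = K_s·8F_mD/(πd³) = 1.0714 × 70.859 = 75.921 MPa
Soderberg: 1/n_f = τ_a/S_se + τ_m/S_sy = 58.784/409 + 75.921/613 = 0.14373 + 0.12385 = 0.26758
n_f = 1/0.26758 = 3.737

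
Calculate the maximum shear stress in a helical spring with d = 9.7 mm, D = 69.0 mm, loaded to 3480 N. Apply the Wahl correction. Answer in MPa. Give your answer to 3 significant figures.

810 MPa

Spring index C = D/d = 69.0/9.7 = 7.1134
K_W = (4C−1)/(4C−4) + 0.615/C = 27.454/24.454 + 0.0865 = 1.2091
τ₀ = 8FD/(πd³) = 8·3480·69.0/(π·9.7³) = 1.92096e+06/2867.2 = 669.97 MPa
τ_max = K·τ₀ = 1.2091 × 669.97 = 810.08 MPa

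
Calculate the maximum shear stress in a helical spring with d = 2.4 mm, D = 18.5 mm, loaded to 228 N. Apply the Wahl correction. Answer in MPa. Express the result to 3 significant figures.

Spring index C = D/d = 18.5/2.4 = 7.7083
K_W = (4C−1)/(4C−4) + 0.615/C = 29.833/26.833 + 0.0798 = 1.1916
τ₀ = 8FD/(πd³) = 8·228·18.5/(π·2.4³) = 33744/43.429 = 776.99 MPa
τ_max = K·τ₀ = 1.1916 × 776.99 = 925.84 MPa

926 MPa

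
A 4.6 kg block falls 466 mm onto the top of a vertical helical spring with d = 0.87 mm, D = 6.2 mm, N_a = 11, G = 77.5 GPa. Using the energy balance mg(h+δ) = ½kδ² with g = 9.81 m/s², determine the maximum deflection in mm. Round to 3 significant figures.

k = Gd⁴/(8D³N_a) = (77.5×10³)(0.87⁴)/(8·6.2³·11) = 2.117 N/mm
W = mg = 4.6 × 9.81 = 45.126 N
½kδ² − Wδ − Wh = 0 → δ = (W + √(W² + 2kWh))/k
δ = (45.126 + √(2036.4 + 89035.6))/2.117 = (45.126 + 301.78)/2.117 = 163.87 mm

164 mm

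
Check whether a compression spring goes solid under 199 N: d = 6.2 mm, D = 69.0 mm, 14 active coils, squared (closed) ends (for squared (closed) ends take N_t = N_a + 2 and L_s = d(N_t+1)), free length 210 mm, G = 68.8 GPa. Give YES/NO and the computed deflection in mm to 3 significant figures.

NO, δ = 72.0 mm

k = Gd⁴/(8D³N_a) = (68.8×10³)(6.2⁴)/(8·69.0³·14) = 2.7631 N/mm
N_t = 16; L_s = 6.2·17 = 105.4 mm; δ_solid = L₀ − L_s = 210 − 105.4 = 104.6 mm
δ = F/k = 199/2.7631 = 72.022 mm
δ < δ_solid → spring does not go solid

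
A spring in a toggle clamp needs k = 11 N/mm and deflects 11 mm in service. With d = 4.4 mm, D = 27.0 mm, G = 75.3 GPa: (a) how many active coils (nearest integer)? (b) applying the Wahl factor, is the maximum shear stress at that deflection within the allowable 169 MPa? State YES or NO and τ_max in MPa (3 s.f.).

N_a = Gd⁴/(8D³k) = (75.3×10³)(4.4⁴)/(8·27.0³·11) = 16.29 → N_a = 16
Actual rate k = Gd⁴/(8D³·16) = 11.202 N/mm
Working load F = kδ = 11.202·11 = 123.22 N
C = 27.0/4.4 = 6.1364; K_W = (4C−1)/(4C−4)+0.615/C = 1.2462
τ_max = K_W·8FD/(πd³) = 1.2462·99.459 = 123.95 MPa
τ_max ≤ 169 MPa → acceptable

(a) 16 coils; (b) YES, τ_max = 124 MPa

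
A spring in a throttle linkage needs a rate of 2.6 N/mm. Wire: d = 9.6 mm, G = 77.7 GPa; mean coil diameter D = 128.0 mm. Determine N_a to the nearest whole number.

15

N_a = Gd⁴/(8D³k) = (77.7×10³ × 9.6⁴)/(8 × 128.0³ × 2.6)
    = 6.59942e+08 / 4.36208e+07 = 15.13 → 15 coils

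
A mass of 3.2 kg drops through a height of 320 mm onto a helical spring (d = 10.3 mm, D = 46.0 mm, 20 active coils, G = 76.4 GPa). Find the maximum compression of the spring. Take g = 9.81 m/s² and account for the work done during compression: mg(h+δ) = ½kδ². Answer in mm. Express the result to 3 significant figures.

k = Gd⁴/(8D³N_a) = (76.4×10³)(10.3⁴)/(8·46.0³·20) = 55.214 N/mm
W = mg = 3.2 × 9.81 = 31.392 N
½kδ² − Wδ − Wh = 0 → δ = (W + √(W² + 2kWh))/k
δ = (31.392 + √(985.46 + 1.1093e+06))/55.214 = (31.392 + 1053.7)/55.214 = 19.652 mm

19.7 mm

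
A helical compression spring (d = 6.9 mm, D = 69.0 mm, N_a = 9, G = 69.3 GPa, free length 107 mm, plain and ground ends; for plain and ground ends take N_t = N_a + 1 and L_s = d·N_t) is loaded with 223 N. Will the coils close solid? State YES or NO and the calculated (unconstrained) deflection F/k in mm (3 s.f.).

NO, δ = 33.6 mm

k = Gd⁴/(8D³N_a) = (69.3×10³)(6.9⁴)/(8·69.0³·9) = 6.6413 N/mm
N_t = 10; L_s = 6.9·10 = 69 mm; δ_solid = L₀ − L_s = 107 − 69 = 38 mm
δ = F/k = 223/6.6413 = 33.578 mm
δ < δ_solid → spring does not go solid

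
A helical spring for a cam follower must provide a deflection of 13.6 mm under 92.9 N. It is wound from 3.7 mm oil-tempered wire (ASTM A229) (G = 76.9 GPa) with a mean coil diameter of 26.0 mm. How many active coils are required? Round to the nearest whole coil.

Required rate k = F/δ = 92.9/13.6 = 6.8309 N/mm
N_a = Gd⁴/(8D³k) = (76.9×10³ × 3.7⁴)/(8 × 26.0³ × 6.8309)
    = 1.44123e+07 / 960477 = 15.01 → 15 coils

15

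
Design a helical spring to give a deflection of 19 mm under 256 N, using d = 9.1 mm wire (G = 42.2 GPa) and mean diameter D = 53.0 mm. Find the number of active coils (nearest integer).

Required rate k = F/δ = 256/19 = 13.474 N/mm
N_a = Gd⁴/(8D³k) = (42.2×10³ × 9.1⁴)/(8 × 53.0³ × 13.474)
    = 2.89386e+08 / 1.60474e+07 = 18.03 → 18 coils

18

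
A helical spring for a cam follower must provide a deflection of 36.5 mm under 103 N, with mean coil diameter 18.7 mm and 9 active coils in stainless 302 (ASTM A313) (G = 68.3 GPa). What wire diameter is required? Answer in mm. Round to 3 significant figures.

Required rate k = F/δ = 103/36.5 = 2.8219 N/mm
d = (8D³N_a·k / G)^(1/4) = (8·18.7³·9·2.8219 / (68.3×10³))^0.25
  = (19.453)^0.25 = 2.1001 mm

2.10 mm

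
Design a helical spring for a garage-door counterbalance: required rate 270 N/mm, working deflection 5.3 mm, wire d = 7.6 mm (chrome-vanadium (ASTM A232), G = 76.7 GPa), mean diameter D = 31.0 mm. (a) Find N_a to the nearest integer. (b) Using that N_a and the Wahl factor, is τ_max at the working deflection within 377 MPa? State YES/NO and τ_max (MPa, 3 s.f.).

(a) 4 coils; (b) YES, τ_max = 357 MPa

N_a = Gd⁴/(8D³k) = (76.7×10³)(7.6⁴)/(8·31.0³·270) = 3.977 → N_a = 4
Actual rate k = Gd⁴/(8D³·4) = 268.42 N/mm
Working load F = kδ = 268.42·5.3 = 1422.6 N
C = 31.0/7.6 = 4.0789; K_W = (4C−1)/(4C−4)+0.615/C = 1.3944
τ_max = K_W·8FD/(πd³) = 1.3944·255.83 = 356.72 MPa
τ_max ≤ 377 MPa → acceptable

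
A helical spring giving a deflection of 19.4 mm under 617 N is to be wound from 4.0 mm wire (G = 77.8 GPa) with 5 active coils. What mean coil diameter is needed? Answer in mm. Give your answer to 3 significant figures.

Required rate k = F/δ = 617/19.4 = 31.804 N/mm
D = (Gd⁴/(8N_a·k))^(1/3) = (77.8×10³·4.0⁴/(8·5·31.804))^(1/3)
  = (15655.8)^(1/3) = 25.0164 mm

25.0 mm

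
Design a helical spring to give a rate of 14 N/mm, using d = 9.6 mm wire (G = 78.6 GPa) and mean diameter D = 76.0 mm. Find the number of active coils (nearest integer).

14

N_a = Gd⁴/(8D³k) = (78.6×10³ × 9.6⁴)/(8 × 76.0³ × 14)
    = 6.67586e+08 / 4.91653e+07 = 13.58 → 14 coils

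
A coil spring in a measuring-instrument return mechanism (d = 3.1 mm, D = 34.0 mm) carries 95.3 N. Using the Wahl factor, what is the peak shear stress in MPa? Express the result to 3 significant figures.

Spring index C = D/d = 34.0/3.1 = 10.9677
K_W = (4C−1)/(4C−4) + 0.615/C = 42.871/39.871 + 0.0561 = 1.1313
τ₀ = 8FD/(πd³) = 8·95.3·34.0/(π·3.1³) = 25921.6/93.591 = 276.97 MPa
τ_max = K·τ₀ = 1.1313 × 276.97 = 313.34 MPa

313 MPa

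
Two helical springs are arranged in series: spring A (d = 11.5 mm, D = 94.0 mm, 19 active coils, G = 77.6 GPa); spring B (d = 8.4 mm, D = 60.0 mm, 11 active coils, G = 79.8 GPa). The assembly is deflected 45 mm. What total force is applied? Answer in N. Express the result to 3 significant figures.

319 N

k_A = Gd⁴/(8D³N_a) = (77.6×10³)(11.5⁴)/(8·94.0³·19) = 10.75 N/mm
k_B = Gd⁴/(8D³N_a) = (79.8×10³)(8.4⁴)/(8·60.0³·11) = 20.902 N/mm
Series: 1/k_eq = 1/10.75 + 1/20.902 = 0.14086; k_eq = 7.0991 N/mm
F = k_eq·δ = 7.0991·45 = 319.46 N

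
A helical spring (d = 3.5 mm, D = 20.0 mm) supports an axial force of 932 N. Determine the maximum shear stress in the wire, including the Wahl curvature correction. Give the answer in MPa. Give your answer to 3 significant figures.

Spring index C = D/d = 20.0/3.5 = 5.7143
K_W = (4C−1)/(4C−4) + 0.615/C = 21.857/18.857 + 0.1076 = 1.2667
τ₀ = 8FD/(πd³) = 8·932·20.0/(π·3.5³) = 149120/134.7 = 1107.1 MPa
τ_max = K·τ₀ = 1.2667 × 1107.1 = 1402.4 MPa

1400 MPa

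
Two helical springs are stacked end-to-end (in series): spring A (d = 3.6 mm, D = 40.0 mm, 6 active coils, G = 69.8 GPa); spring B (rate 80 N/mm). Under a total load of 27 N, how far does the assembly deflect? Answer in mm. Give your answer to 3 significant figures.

k_A = Gd⁴/(8D³N_a) = (69.8×10³)(3.6⁴)/(8·40.0³·6) = 3.8163 N/mm
Series: 1/k_eq = 1/3.8163 + 1/80 = 0.27453; k_eq = 3.6426 N/mm
δ = F/k_eq = 27/3.6426 = 7.4124 mm

7.41 mm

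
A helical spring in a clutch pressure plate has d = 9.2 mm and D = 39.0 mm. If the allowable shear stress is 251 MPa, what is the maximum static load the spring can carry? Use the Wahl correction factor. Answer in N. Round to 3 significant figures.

1430 N

C = D/d = 39.0/9.2 = 4.2391
K_W = (4C−1)/(4C−4) + 0.615/C = 15.957/12.957 + 0.1451 = 1.3766
τ_max = K·8FD/(πd³) → F_max = τ_allow·πd³/(8DK)
F_max = 251·π·9.2³/(8·39.0·1.3766) = 6.1403e+05/429.51 = 1429.6 N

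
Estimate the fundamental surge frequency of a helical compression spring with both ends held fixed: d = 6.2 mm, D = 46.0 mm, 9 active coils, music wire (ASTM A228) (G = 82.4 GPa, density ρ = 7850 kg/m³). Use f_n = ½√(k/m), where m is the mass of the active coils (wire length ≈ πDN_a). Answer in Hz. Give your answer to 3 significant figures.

119 Hz

k = Gd⁴/(8D³N_a) = (82.4×10³)(6.2⁴)/(8·46.0³·9) = 17.374 N/mm = 17374 N/m
Wire length L = πDN_a = π·46.0·9 = 1300.6 mm
m = ρ·(πd²/4)·L = 7850 × 30.191×10⁻⁶ m² × 1.3006 m = 0.30824 kg
f_n = ½√(k/m) = 0.5·√(17374/0.30824) = 0.5·√(56363) = 118.7 Hz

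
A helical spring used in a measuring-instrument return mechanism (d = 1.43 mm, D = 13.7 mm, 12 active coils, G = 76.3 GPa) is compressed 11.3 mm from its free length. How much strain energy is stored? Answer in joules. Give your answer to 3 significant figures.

k = Gd⁴/(8D³N_a) = (76.3×10³)(1.43⁴)/(8·13.7³·12) = 1.2925 N/mm
U = ½kδ² = 0.5 × 1.2925 × 11.3² = 82.521 N·mm = 0.082521 J

0.0825 J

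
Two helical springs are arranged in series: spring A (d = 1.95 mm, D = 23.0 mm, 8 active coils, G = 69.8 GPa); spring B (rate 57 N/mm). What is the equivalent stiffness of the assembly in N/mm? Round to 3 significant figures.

k_A = Gd⁴/(8D³N_a) = (69.8×10³)(1.95⁴)/(8·23.0³·8) = 1.2961 N/mm
Series: 1/k_eq = 1/1.2961 + 1/57 = 0.7891; k_eq = 1.2673 N/mm

1.27 N/mm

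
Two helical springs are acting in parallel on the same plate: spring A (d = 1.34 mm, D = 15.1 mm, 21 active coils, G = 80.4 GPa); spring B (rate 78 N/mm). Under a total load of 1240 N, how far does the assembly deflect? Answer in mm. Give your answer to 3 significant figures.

15.8 mm

k_A = Gd⁴/(8D³N_a) = (80.4×10³)(1.34⁴)/(8·15.1³·21) = 0.44816 N/mm
Parallel: k_eq = 0.44816 + 78 = 78.448 N/mm
δ = F/k_eq = 1240/78.448 = 15.807 mm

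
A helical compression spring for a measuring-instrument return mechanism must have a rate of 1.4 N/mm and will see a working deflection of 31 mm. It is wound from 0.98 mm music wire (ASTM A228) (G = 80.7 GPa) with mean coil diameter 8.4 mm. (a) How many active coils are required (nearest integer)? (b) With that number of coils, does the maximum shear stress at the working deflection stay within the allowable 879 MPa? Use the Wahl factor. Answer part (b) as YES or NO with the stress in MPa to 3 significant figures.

N_a = Gd⁴/(8D³k) = (80.7×10³)(0.98⁴)/(8·8.4³·1.4) = 11.21 → N_a = 11
Actual rate k = Gd⁴/(8D³·11) = 1.4271 N/mm
Working load F = kδ = 1.4271·31 = 44.24 N
C = 8.4/0.98 = 8.5714; K_W = (4C−1)/(4C−4)+0.615/C = 1.1708
τ_max = K_W·8FD/(πd³) = 1.1708·1005.4 = 1177.2 MPa
τ_max > 879 MPa → exceeds allowable

(a) 11 coils; (b) NO, τ_max = 1180 MPa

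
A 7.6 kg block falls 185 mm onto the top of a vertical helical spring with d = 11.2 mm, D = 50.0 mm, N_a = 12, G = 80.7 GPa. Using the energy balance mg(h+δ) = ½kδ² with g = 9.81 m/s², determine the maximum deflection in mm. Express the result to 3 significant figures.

16.9 mm

k = Gd⁴/(8D³N_a) = (80.7×10³)(11.2⁴)/(8·50.0³·12) = 105.82 N/mm
W = mg = 7.6 × 9.81 = 74.556 N
½kδ² − Wδ − Wh = 0 → δ = (W + √(W² + 2kWh))/k
δ = (74.556 + √(5558.6 + 2.9191e+06))/105.82 = (74.556 + 1710.2)/105.82 = 16.866 mm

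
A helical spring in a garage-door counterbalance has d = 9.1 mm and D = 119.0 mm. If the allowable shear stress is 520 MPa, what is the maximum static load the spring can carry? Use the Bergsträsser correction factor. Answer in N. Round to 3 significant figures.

C = D/d = 119.0/9.1 = 13.0769
K_B = (4C+2)/(4C−3) = 54.308/49.308 = 1.1014
τ_max = K·8FD/(πd³) → F_max = τ_allow·πd³/(8DK)
F_max = 520·π·9.1³/(8·119.0·1.1014) = 1.2311e+06/1048.5 = 1174.1 N

1170 N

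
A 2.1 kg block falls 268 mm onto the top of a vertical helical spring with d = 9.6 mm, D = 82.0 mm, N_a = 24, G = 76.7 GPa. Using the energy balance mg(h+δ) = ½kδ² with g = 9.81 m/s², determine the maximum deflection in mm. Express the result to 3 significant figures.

45.8 mm

k = Gd⁴/(8D³N_a) = (76.7×10³)(9.6⁴)/(8·82.0³·24) = 6.1537 N/mm
W = mg = 2.1 × 9.81 = 20.601 N
½kδ² − Wδ − Wh = 0 → δ = (W + √(W² + 2kWh))/k
δ = (20.601 + √(424.4 + 67950.2))/6.1537 = (20.601 + 261.49)/6.1537 = 45.84 mm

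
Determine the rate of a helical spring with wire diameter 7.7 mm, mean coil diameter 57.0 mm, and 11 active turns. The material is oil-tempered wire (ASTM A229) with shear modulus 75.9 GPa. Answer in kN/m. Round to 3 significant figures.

k = Gd⁴/(8D³N_a) = (75.9×10³ × 7.7⁴) / (8 × 57.0³ × 11)
  = 2.66812e+08 / 1.6297e+07 = 16.372 N/mm

16.4 kN/m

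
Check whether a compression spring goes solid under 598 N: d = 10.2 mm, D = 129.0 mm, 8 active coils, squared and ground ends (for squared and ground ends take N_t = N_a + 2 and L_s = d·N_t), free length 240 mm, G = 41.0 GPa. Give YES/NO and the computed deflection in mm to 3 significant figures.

k = Gd⁴/(8D³N_a) = (41.0×10³)(10.2⁴)/(8·129.0³·8) = 3.2302 N/mm
N_t = 10; L_s = 10.2·10 = 102 mm; δ_solid = L₀ − L_s = 240 − 102 = 138 mm
δ = F/k = 598/3.2302 = 185.13 mm
δ ≥ δ_solid → spring goes solid

YES, δ = 185 mm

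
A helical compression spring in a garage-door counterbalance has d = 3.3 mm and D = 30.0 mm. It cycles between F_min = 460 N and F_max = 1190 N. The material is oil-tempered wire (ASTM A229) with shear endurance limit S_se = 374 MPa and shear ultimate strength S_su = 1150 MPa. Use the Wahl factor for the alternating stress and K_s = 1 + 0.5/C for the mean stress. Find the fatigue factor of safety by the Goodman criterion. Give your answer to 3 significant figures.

C = D/d = 30.0/3.3 = 9.0909; K_W = (4C−1)/(4C−4)+0.615/C = 1.1603; K_s = 1+0.5/C = 1.0550
F_a = (F_max−F_min)/2 = 365 N; F_m = (F_max+F_min)/2 = 825 N
τ_a = K_W·8F_aD/(πd³) = 1.1603 × 775.91 = 900.33 MPa
τ_m = K_s·8F_mD/(πd³) = 1.0550 × 1753.8 = 1850.2 MPa
Goodman: 1/n_f = τ_a/S_se + τ_m/S_su = 900.33/374 + 1850.2/1150 = 2.40729 + 1.60890 = 4.0162
n_f = 1/4.0162 = 0.249

0.249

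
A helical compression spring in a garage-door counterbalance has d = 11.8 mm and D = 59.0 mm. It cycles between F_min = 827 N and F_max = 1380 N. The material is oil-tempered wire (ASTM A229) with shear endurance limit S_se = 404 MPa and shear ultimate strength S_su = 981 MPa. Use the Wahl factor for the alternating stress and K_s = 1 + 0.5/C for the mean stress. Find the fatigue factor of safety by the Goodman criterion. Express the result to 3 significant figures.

C = D/d = 59.0/11.8 = 5.0000; K_W = (4C−1)/(4C−4)+0.615/C = 1.3105; K_s = 1+0.5/C = 1.1000
F_a = (F_max−F_min)/2 = 276.5 N; F_m = (F_max+F_min)/2 = 1103.5 N
τ_a = K_W·8F_aD/(πd³) = 1.3105 × 25.284 = 33.134 MPa
τ_m = K_s·8F_mD/(πd³) = 1.1000 × 100.91 = 111 MPa
Goodman: 1/n_f = τ_a/S_se + τ_m/S_su = 33.134/404 + 111/981 = 0.08202 + 0.11315 = 0.19516
n_f = 1/0.19516 = 5.124

5.12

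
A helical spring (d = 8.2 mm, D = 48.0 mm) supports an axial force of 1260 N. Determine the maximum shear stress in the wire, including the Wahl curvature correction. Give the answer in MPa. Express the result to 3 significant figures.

Spring index C = D/d = 48.0/8.2 = 5.8537
K_W = (4C−1)/(4C−4) + 0.615/C = 22.415/19.415 + 0.1051 = 1.2596
τ₀ = 8FD/(πd³) = 8·1260·48.0/(π·8.2³) = 483840/1732.2 = 279.33 MPa
τ_max = K·τ₀ = 1.2596 × 279.33 = 351.83 MPa

352 MPa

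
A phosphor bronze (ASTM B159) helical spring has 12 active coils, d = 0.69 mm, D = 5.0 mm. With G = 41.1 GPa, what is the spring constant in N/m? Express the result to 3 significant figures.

776 N/m

k = Gd⁴/(8D³N_a) = (41.1×10³ × 0.69⁴) / (8 × 5.0³ × 12)
  = 9316.19 / 12000 = 0.77635 N/mm = 776.35 N/m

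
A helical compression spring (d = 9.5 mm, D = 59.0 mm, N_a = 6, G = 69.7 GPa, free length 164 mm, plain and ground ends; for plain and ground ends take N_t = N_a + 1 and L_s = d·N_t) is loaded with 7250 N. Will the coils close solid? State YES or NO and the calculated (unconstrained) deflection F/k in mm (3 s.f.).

k = Gd⁴/(8D³N_a) = (69.7×10³)(9.5⁴)/(8·59.0³·6) = 57.588 N/mm
N_t = 7; L_s = 9.5·7 = 66.5 mm; δ_solid = L₀ − L_s = 164 − 66.5 = 97.5 mm
δ = F/k = 7250/57.588 = 125.89 mm
δ ≥ δ_solid → spring goes solid

YES, δ = 126 mm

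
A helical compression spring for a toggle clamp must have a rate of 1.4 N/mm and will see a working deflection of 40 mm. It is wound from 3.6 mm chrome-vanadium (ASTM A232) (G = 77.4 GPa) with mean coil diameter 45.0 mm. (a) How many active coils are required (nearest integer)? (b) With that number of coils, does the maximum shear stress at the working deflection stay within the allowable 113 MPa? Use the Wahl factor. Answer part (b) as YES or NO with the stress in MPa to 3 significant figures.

N_a = Gd⁴/(8D³k) = (77.4×10³)(3.6⁴)/(8·45.0³·1.4) = 12.74 → N_a = 13
Actual rate k = Gd⁴/(8D³·13) = 1.3718 N/mm
Working load F = kδ = 1.3718·40 = 54.871 N
C = 45.0/3.6 = 12.5000; K_W = (4C−1)/(4C−4)+0.615/C = 1.1144
τ_max = K_W·8FD/(πd³) = 1.1144·134.77 = 150.19 MPa
τ_max > 113 MPa → exceeds allowable

(a) 13 coils; (b) NO, τ_max = 150 MPa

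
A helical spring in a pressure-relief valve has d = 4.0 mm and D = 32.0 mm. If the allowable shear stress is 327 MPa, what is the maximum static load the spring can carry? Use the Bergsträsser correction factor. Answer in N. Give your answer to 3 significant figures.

219 N

C = D/d = 32.0/4.0 = 8.0000
K_B = (4C+2)/(4C−3) = 34.000/29.000 = 1.1724
τ_max = K·8FD/(πd³) → F_max = τ_allow·πd³/(8DK)
F_max = 327·π·4.0³/(8·32.0·1.1724) = 65747/300.14 = 219.06 N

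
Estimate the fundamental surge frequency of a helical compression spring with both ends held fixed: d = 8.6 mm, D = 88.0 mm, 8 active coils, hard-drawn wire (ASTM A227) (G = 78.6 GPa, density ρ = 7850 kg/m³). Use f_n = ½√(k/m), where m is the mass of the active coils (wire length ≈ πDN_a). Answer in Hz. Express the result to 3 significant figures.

49.4 Hz

k = Gd⁴/(8D³N_a) = (78.6×10³)(8.6⁴)/(8·88.0³·8) = 9.858 N/mm = 9858 N/m
Wire length L = πDN_a = π·88.0·8 = 2211.7 mm
m = ρ·(πd²/4)·L = 7850 × 58.088×10⁻⁶ m² × 2.2117 m = 1.0085 kg
f_n = ½√(k/m) = 0.5·√(9858/1.0085) = 0.5·√(9774.8) = 49.434 Hz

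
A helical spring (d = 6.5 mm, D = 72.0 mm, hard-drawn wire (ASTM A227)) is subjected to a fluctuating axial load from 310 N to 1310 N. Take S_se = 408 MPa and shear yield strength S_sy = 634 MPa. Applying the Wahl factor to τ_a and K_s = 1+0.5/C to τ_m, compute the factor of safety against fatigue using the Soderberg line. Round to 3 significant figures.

C = D/d = 72.0/6.5 = 11.0769; K_W = (4C−1)/(4C−4)+0.615/C = 1.1299; K_s = 1+0.5/C = 1.0451
F_a = (F_max−F_min)/2 = 500 N; F_m = (F_max+F_min)/2 = 810 N
τ_a = K_W·8F_aD/(πd³) = 1.1299 × 333.81 = 377.19 MPa
τ_m = K_s·8F_mD/(πd³) = 1.0451 × 540.78 = 565.19 MPa
Soderberg: 1/n_f = τ_a/S_se + τ_m/S_sy = 377.19/408 + 565.19/634 = 0.92449 + 0.89146 = 1.8159
n_f = 1/1.8159 = 0.5507

0.551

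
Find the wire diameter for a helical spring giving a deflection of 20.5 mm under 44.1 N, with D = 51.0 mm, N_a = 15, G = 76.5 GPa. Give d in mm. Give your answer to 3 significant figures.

4.60 mm

Required rate k = F/δ = 44.1/20.5 = 2.1512 N/mm
d = (8D³N_a·k / G)^(1/4) = (8·51.0³·15·2.1512 / (76.5×10³))^0.25
  = (447.63)^0.25 = 4.5997 mm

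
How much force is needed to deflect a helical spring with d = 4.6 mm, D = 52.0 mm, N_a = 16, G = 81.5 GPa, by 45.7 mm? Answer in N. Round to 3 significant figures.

92.7 N

k = Gd⁴/(8D³N_a) = (81.5×10³)(4.6⁴)/(8·52.0³·16) = 2.0275 N/mm
F = k·δ = 2.0275 × 45.7 = 92.658 N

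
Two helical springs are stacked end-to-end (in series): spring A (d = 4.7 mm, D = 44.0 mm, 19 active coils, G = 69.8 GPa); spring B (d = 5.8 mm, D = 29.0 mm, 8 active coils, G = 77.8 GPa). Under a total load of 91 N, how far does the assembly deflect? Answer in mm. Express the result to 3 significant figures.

36.2 mm

k_A = Gd⁴/(8D³N_a) = (69.8×10³)(4.7⁴)/(8·44.0³·19) = 2.6305 N/mm
k_B = Gd⁴/(8D³N_a) = (77.8×10³)(5.8⁴)/(8·29.0³·8) = 56.405 N/mm
Series: 1/k_eq = 1/2.6305 + 1/56.405 = 0.39788; k_eq = 2.5133 N/mm
δ = F/k_eq = 91/2.5133 = 36.207 mm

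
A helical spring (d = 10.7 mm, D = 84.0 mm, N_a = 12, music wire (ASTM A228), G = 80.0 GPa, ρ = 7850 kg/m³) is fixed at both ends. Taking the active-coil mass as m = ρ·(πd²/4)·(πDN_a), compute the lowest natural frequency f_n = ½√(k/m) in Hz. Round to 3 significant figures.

k = Gd⁴/(8D³N_a) = (80.0×10³)(10.7⁴)/(8·84.0³·12) = 18.43 N/mm = 18430 N/m
Wire length L = πDN_a = π·84.0·12 = 3166.7 mm
m = ρ·(πd²/4)·L = 7850 × 89.92×10⁻⁶ m² × 3.1667 m = 2.2353 kg
f_n = ½√(k/m) = 0.5·√(18430/2.2353) = 0.5·√(8244.8) = 45.4 Hz

45.4 Hz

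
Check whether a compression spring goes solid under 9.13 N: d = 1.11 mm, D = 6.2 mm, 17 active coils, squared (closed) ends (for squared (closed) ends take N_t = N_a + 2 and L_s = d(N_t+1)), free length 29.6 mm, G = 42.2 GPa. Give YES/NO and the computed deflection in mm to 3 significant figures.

NO, δ = 4.62 mm

k = Gd⁴/(8D³N_a) = (42.2×10³)(1.11⁴)/(8·6.2³·17) = 1.9765 N/mm
N_t = 19; L_s = 1.11·20 = 22.2 mm; δ_solid = L₀ − L_s = 29.6 − 22.2 = 7.4 mm
δ = F/k = 9.13/1.9765 = 4.6193 mm
δ < δ_solid → spring does not go solid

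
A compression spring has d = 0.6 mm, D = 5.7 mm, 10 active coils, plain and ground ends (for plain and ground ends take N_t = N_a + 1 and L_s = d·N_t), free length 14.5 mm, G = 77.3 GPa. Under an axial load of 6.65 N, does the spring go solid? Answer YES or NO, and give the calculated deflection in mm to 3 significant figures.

YES, δ = 9.83 mm

k = Gd⁴/(8D³N_a) = (77.3×10³)(0.6⁴)/(8·5.7³·10) = 0.67619 N/mm
N_t = 11; L_s = 0.6·11 = 6.6 mm; δ_solid = L₀ − L_s = 14.5 − 6.6 = 7.9 mm
δ = F/k = 6.65/0.67619 = 9.8345 mm
δ ≥ δ_solid → spring goes solid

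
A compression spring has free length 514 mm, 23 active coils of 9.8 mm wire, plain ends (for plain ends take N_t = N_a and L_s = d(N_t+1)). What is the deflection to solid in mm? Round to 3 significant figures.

N_t = 23; L_s = 9.8·24 = 235.2 mm
δ_solid = L₀ − L_s = 514 − 235.2 = 278.8 mm

279 mm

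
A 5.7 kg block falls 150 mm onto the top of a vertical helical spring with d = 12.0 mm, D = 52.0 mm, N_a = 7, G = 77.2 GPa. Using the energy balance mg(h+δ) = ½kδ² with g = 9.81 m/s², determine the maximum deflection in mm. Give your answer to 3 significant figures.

k = Gd⁴/(8D³N_a) = (77.2×10³)(12.0⁴)/(8·52.0³·7) = 203.3 N/mm
W = mg = 5.7 × 9.81 = 55.917 N
½kδ² − Wδ − Wh = 0 → δ = (W + √(W² + 2kWh))/k
δ = (55.917 + √(3126.7 + 3.41043e+06))/203.3 = (55.917 + 1847.6)/203.3 = 9.3629 mm

9.36 mm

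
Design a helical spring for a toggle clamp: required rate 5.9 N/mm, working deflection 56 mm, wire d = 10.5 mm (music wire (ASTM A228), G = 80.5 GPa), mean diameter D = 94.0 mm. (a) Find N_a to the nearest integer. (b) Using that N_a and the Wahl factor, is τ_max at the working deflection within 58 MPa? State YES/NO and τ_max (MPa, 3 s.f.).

(a) 25 coils; (b) NO, τ_max = 79.3 MPa

N_a = Gd⁴/(8D³k) = (80.5×10³)(10.5⁴)/(8·94.0³·5.9) = 24.96 → N_a = 25
Actual rate k = Gd⁴/(8D³·25) = 5.8903 N/mm
Working load F = kδ = 5.8903·56 = 329.86 N
C = 94.0/10.5 = 8.9524; K_W = (4C−1)/(4C−4)+0.615/C = 1.1630
τ_max = K_W·8FD/(πd³) = 1.1630·68.207 = 79.325 MPa
τ_max > 58 MPa → exceeds allowable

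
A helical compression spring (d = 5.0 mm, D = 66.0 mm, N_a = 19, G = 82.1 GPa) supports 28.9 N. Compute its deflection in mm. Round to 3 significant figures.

k = Gd⁴/(8D³N_a) = (82.1×10³)(5.0⁴)/(8·66.0³·19) = 1.1742 N/mm
δ = F/k = 28.9 / 1.1742 = 24.612 mm

24.6 mm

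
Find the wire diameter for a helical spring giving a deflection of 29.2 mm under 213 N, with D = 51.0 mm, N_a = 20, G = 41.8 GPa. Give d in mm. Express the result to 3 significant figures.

Required rate k = F/δ = 213/29.2 = 7.2945 N/mm
d = (8D³N_a·k / G)^(1/4) = (8·51.0³·20·7.2945 / (41.8×10³))^0.25
  = (3703.8)^0.25 = 7.8012 mm

7.80 mm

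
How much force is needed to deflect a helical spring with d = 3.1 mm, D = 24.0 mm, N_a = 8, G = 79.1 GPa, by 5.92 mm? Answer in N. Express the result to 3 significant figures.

k = Gd⁴/(8D³N_a) = (79.1×10³)(3.1⁴)/(8·24.0³·8) = 8.2568 N/mm
F = k·δ = 8.2568 × 5.92 = 48.88 N

48.9 N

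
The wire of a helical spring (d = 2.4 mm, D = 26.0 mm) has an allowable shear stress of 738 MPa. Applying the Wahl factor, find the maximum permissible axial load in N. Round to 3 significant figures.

136 N

C = D/d = 26.0/2.4 = 10.8333
K_W = (4C−1)/(4C−4) + 0.615/C = 42.333/39.333 + 0.0568 = 1.1330
τ_max = K·8FD/(πd³) → F_max = τ_allow·πd³/(8DK)
F_max = 738·π·2.4³/(8·26.0·1.1330) = 32051/235.67 = 136 N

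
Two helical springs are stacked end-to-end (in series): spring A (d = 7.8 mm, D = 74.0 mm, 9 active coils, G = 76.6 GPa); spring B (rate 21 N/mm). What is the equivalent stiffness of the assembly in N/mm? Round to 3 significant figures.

6.64 N/mm

k_A = Gd⁴/(8D³N_a) = (76.6×10³)(7.8⁴)/(8·74.0³·9) = 9.7181 N/mm
Series: 1/k_eq = 1/9.7181 + 1/21 = 0.15052; k_eq = 6.6436 N/mm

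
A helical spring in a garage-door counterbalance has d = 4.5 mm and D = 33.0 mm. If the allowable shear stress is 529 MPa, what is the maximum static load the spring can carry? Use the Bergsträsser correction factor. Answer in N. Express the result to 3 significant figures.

482 N

C = D/d = 33.0/4.5 = 7.3333
K_B = (4C+2)/(4C−3) = 31.333/26.333 = 1.1899
τ_max = K·8FD/(πd³) → F_max = τ_allow·πd³/(8DK)
F_max = 529·π·4.5³/(8·33.0·1.1899) = 1.5144e+05/314.13 = 482.1 N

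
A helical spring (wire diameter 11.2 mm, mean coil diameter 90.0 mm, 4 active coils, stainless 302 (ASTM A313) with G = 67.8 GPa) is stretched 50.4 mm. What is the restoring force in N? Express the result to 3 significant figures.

2300 N

k = Gd⁴/(8D³N_a) = (67.8×10³)(11.2⁴)/(8·90.0³·4) = 45.732 N/mm
F = k·δ = 45.732 × 50.4 = 2304.9 N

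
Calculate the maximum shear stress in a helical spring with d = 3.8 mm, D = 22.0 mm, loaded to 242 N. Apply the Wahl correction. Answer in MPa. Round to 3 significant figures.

312 MPa

Spring index C = D/d = 22.0/3.8 = 5.7895
K_W = (4C−1)/(4C−4) + 0.615/C = 22.158/19.158 + 0.1062 = 1.2628
τ₀ = 8FD/(πd³) = 8·242·22.0/(π·3.8³) = 42592/172.39 = 247.07 MPa
τ_max = K·τ₀ = 1.2628 × 247.07 = 312.01 MPa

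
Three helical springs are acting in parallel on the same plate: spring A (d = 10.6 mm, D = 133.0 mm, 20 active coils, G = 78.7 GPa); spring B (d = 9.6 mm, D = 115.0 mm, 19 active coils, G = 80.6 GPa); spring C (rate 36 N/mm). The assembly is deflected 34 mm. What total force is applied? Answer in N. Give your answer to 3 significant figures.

1410 N

k_A = Gd⁴/(8D³N_a) = (78.7×10³)(10.6⁴)/(8·133.0³·20) = 2.6395 N/mm
k_B = Gd⁴/(8D³N_a) = (80.6×10³)(9.6⁴)/(8·115.0³·19) = 2.9613 N/mm
Parallel: k_eq = 2.6395 + 2.9613 + 36 = 41.601 N/mm
F = k_eq·δ = 41.601·34 = 1414.4 N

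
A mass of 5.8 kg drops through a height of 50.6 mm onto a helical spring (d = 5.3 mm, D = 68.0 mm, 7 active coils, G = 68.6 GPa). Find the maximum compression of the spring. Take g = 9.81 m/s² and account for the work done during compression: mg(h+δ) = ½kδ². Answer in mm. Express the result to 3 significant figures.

k = Gd⁴/(8D³N_a) = (68.6×10³)(5.3⁴)/(8·68.0³·7) = 3.0741 N/mm
W = mg = 5.8 × 9.81 = 56.898 N
½kδ² − Wδ − Wh = 0 → δ = (W + √(W² + 2kWh))/k
δ = (56.898 + √(3237.4 + 17700.7))/3.0741 = (56.898 + 144.7)/3.0741 = 65.58 mm

65.6 mm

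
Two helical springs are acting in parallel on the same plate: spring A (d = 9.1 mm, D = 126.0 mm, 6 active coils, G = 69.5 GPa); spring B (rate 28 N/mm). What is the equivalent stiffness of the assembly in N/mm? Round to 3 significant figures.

33.0 N/mm

k_A = Gd⁴/(8D³N_a) = (69.5×10³)(9.1⁴)/(8·126.0³·6) = 4.9636 N/mm
Parallel: k_eq = 4.9636 + 28 = 32.964 N/mm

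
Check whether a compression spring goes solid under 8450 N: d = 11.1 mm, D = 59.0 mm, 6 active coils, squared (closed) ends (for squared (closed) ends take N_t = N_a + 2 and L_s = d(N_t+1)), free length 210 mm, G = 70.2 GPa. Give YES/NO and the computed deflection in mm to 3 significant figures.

NO, δ = 78.2 mm

k = Gd⁴/(8D³N_a) = (70.2×10³)(11.1⁴)/(8·59.0³·6) = 108.1 N/mm
N_t = 8; L_s = 11.1·9 = 99.9 mm; δ_solid = L₀ − L_s = 210 − 99.9 = 110.1 mm
δ = F/k = 8450/108.1 = 78.167 mm
δ < δ_solid → spring does not go solid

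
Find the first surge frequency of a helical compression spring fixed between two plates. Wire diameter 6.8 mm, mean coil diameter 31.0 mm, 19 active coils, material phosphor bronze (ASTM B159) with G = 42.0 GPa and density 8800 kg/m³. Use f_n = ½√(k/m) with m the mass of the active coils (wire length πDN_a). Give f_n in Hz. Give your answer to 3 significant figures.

k = Gd⁴/(8D³N_a) = (42.0×10³)(6.8⁴)/(8·31.0³·19) = 19.832 N/mm = 19832 N/m
Wire length L = πDN_a = π·31.0·19 = 1850.4 mm
m = ρ·(πd²/4)·L = 8800 × 36.317×10⁻⁶ m² × 1.8504 m = 0.59136 kg
f_n = ½√(k/m) = 0.5·√(19832/0.59136) = 0.5·√(33535) = 91.563 Hz

91.6 Hz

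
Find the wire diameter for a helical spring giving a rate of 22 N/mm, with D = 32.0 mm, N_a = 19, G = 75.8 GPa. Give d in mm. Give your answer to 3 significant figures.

d = (8D³N_a·k / G)^(1/4) = (8·32.0³·19·22 / (75.8×10³))^0.25
  = (1445.6)^0.25 = 6.1661 mm

6.17 mm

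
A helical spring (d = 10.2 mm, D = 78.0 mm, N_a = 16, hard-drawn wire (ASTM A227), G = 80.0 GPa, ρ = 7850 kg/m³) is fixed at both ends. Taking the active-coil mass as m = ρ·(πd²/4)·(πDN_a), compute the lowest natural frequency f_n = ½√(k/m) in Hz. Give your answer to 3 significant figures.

37.6 Hz

k = Gd⁴/(8D³N_a) = (80.0×10³)(10.2⁴)/(8·78.0³·16) = 14.256 N/mm = 14256 N/m
Wire length L = πDN_a = π·78.0·16 = 3920.7 mm
m = ρ·(πd²/4)·L = 7850 × 81.713×10⁻⁶ m² × 3.9207 m = 2.5149 kg
f_n = ½√(k/m) = 0.5·√(14256/2.5149) = 0.5·√(5668.6) = 37.645 Hz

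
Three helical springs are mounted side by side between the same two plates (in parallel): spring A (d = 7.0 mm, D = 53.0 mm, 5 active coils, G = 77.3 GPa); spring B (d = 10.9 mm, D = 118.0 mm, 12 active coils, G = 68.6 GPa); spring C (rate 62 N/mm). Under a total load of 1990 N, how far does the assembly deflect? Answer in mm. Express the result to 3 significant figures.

k_A = Gd⁴/(8D³N_a) = (77.3×10³)(7.0⁴)/(8·53.0³·5) = 31.166 N/mm
k_B = Gd⁴/(8D³N_a) = (68.6×10³)(10.9⁴)/(8·118.0³·12) = 6.1392 N/mm
Parallel: k_eq = 31.166 + 6.1392 + 62 = 99.305 N/mm
δ = F/k_eq = 1990/99.305 = 20.039 mm

20.0 mm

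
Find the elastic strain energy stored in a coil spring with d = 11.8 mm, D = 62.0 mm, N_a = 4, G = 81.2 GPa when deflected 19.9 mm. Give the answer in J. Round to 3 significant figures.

k = Gd⁴/(8D³N_a) = (81.2×10³)(11.8⁴)/(8·62.0³·4) = 206.42 N/mm
U = ½kδ² = 0.5 × 206.42 × 19.9² = 40873 N·mm = 40.873 J

40.9 J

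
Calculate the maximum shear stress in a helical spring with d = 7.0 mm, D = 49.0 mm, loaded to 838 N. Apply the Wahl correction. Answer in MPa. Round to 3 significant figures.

370 MPa

Spring index C = D/d = 49.0/7.0 = 7.0000
K_W = (4C−1)/(4C−4) + 0.615/C = 27.000/24.000 + 0.0879 = 1.2129
τ₀ = 8FD/(πd³) = 8·838·49.0/(π·7.0³) = 328496/1077.6 = 304.85 MPa
τ_max = K·τ₀ = 1.2129 × 304.85 = 369.74 MPa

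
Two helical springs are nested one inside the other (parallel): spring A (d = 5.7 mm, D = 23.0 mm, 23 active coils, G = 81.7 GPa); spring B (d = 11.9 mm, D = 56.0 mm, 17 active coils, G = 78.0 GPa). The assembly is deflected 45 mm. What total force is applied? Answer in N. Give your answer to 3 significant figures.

k_A = Gd⁴/(8D³N_a) = (81.7×10³)(5.7⁴)/(8·23.0³·23) = 38.523 N/mm
k_B = Gd⁴/(8D³N_a) = (78.0×10³)(11.9⁴)/(8·56.0³·17) = 65.491 N/mm
Parallel: k_eq = 38.523 + 65.491 = 104.01 N/mm
F = k_eq·δ = 104.01·45 = 4680.6 N

4680 N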